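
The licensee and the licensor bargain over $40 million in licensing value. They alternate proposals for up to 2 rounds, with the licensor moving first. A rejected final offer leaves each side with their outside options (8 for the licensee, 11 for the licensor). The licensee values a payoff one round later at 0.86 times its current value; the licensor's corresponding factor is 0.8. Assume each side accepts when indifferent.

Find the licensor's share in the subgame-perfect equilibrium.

15.06

Work backward from the last round.
Round 2 (the licensee proposes): the licensor gets 11 if talks fail, so the licensee offers 11 and keeps 29.
Round 1 (the licensor proposes): the licensee can get 29 next round, worth 0.86 × 29 = 24.94 now; the licensor offers that and keeps 15.06.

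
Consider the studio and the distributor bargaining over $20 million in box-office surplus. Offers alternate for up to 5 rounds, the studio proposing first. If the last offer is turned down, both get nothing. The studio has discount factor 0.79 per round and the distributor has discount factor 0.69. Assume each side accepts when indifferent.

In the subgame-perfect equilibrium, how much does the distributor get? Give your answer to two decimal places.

Round 5 (the studio proposes): the distributor will accept anything ≥ 0, so the studio offers 0 and keeps 20.
Round 4 (the distributor proposes): the studio can get 20 next round, worth 0.79 × 20 = 15.8 now; the distributor offers that and keeps 4.2.
Round 3 (the studio proposes): the distributor can get 4.2 next round, worth 0.69 × 4.2 = 2.898 now. The studio offers 2.898 and keeps 20 − 2.898 = 17.102.
Round 2 (the distributor proposes): the studio can get 17.102 next round, worth 0.79 × 17.102 = 13.51058 now, so the distributor offers 13.51058, keeping 6.48942.
Round 1 (the studio proposes): the distributor can get 6.48942 next round, worth 0.69 × 6.48942 = 4.4776998 now. The studio offers 4.4776998 and keeps 20 − 4.4776998 = 15.5223002.

4.48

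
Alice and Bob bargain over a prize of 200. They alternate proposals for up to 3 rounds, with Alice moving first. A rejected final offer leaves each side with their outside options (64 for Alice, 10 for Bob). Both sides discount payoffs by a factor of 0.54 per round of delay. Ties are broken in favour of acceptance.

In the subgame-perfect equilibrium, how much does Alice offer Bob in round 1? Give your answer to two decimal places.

52.60

By backward induction:
Round 3 (Alice proposes): Bob gets 10 if talks fail, so Alice offers 10 and keeps 190.
Round 2 (Bob proposes): Alice can get 190 next round, worth 0.54 × 190 = 102.6 now. Bob offers 102.6 and keeps 200 − 102.6 = 97.4.
Round 1 (Alice proposes): Bob can get 97.4 next round, worth 0.54 × 97.4 = 52.596 now. Alice offers 52.596 and keeps 200 − 52.596 = 147.404.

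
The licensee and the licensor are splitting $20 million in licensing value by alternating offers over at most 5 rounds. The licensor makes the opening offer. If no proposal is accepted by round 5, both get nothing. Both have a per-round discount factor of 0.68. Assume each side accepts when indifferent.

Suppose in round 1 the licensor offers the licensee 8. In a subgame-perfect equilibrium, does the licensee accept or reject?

Round 5 (the licensor proposes): the licensee will accept anything ≥ 0, so the licensor offers 0 and keeps 20.
Round 4 (the licensee proposes): the licensor can get 20 next round, worth 0.68 × 20 = 13.6 now. The licensee offers 13.6 and keeps 20 − 13.6 = 6.4.
Round 3 (the licensor proposes): the licensee can get 6.4 next round, worth 0.68 × 6.4 = 4.352 now, so the licensor offers 4.352, keeping 15.648.
Round 2 (the licensee proposes): the licensor can get 15.648 next round, worth 0.68 × 15.648 = 10.64064 now. The licensee offers 10.64064 and keeps 20 − 10.64064 = 9.35936.
So by rejecting in round 1, the licensee gets 9.35936 next round, worth 0.68 × 9.35936 = 6.3643648 now.
Offer 8 ≥ 6.3643648, so the licensee accepts.

Accept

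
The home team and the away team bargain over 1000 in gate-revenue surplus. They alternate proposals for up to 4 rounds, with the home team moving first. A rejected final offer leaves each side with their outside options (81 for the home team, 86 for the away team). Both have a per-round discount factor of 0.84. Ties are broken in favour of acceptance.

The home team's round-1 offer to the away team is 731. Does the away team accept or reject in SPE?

Round 4 (the away team proposes): the home team gets 81 if talks fail, so the away team offers 81 and keeps 919.
Round 3 (the home team proposes): the away team can get 919 next round, worth 0.84 × 919 = 771.96 now, so the home team offers 771.96, keeping 228.04.
Round 2 (the away team proposes): the home team can get 228.04 next round, worth 0.84 × 228.04 = 191.5536 now, so the away team offers 191.5536, keeping 808.4464.
So by rejecting in round 1, the away team gets 808.4464 next round, worth 0.84 × 808.4464 = 679.094976 now.
Offer 731 ≥ 679.094976, so the away team accepts.

Accept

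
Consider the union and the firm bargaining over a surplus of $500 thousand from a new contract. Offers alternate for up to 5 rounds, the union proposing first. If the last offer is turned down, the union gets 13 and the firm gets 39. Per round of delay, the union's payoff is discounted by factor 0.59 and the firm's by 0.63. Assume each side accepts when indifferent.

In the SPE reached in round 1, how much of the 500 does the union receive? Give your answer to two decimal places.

Solve by backward induction from round 5.
Round 5 (the union proposes): the firm gets 39 if talks fail, so the union offers 39 and keeps 461.
Round 4 (the firm proposes): the union can get 461 next round, worth 0.59 × 461 = 271.99 now. The firm offers 271.99 and keeps 500 − 271.99 = 228.01.
Round 3 (the union proposes): the firm can get 228.01 next round, worth 0.63 × 228.01 = 143.6463 now; the union offers that and keeps 356.3537.
Round 2 (the firm proposes): the union can get 356.3537 next round, worth 0.59 × 356.3537 = 210.248683 now; the firm offers that and keeps 289.751317.
Round 1 (the union proposes): the firm can get 289.751317 next round, worth 0.63 × 289.751317 = 182.54332971 now. The union offers 182.54332971 and keeps 500 − 182.54332971 = 317.45667029.

317.46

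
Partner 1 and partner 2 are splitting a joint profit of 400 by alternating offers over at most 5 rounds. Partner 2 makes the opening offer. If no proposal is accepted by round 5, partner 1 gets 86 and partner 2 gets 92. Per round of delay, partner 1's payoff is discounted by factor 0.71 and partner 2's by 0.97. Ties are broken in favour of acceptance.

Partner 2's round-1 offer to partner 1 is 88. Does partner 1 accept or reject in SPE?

Accept

Work out partner 1's continuation value if the offer is rejected.
Round 5 (partner 2 proposes): partner 1 gets 86 if talks fail, so partner 2 offers 86 and keeps 314.
Round 4 (partner 1 proposes): partner 2 can get 314 next round, worth 0.97 × 314 = 304.58 now; partner 1 offers that and keeps 95.42.
Round 3 (partner 2 proposes): partner 1 can get 95.42 next round, worth 0.71 × 95.42 = 67.7482 now; partner 2 offers that and keeps 332.2518.
Round 2 (partner 1 proposes): partner 2 can get 332.2518 next round, worth 0.97 × 332.2518 = 322.284246 now. Partner 1 offers 322.284246 and keeps 400 − 322.284246 = 77.715754.
So by rejecting in round 1, partner 1 gets 77.715754 next round, worth 0.71 × 77.715754 = 55.17818534 now.
Offer 88 ≥ 55.17818534, so partner 1 accepts.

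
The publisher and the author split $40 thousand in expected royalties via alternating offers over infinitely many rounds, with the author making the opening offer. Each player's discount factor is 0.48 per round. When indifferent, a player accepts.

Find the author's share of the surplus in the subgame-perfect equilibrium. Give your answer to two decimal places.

27.03

When the author proposes, the publisher accepts any offer worth at least 0.48 times what the publisher would get by proposing next round; and vice versa.
This gives x = 40 − 0.48y and y = 40 − 0.48x, where x and y are each side's share when it proposes.
Hence (1 − 0.48·0.48)x = 40(1 − 0.48), i.e. 0.7696·x = 20.8.
x ≈ 27.0270; the publisher's share is 40 − x ≈ 12.9730.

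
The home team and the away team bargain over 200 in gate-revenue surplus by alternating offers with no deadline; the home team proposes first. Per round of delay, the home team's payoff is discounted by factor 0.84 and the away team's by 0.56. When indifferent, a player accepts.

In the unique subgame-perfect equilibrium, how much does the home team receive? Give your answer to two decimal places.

166.16

When the home team proposes, the away team accepts any offer worth at least 0.56 times what the away team would get by proposing next round; and vice versa.
This gives x = 200 − 0.56y and y = 200 − 0.84x, where x and y are each side's share when it proposes.
Hence (1 − 0.56·0.84)x = 200(1 − 0.56), i.e. 0.5296·x = 88.
x ≈ 166.1631; the away team's share is 200 − x ≈ 33.8369.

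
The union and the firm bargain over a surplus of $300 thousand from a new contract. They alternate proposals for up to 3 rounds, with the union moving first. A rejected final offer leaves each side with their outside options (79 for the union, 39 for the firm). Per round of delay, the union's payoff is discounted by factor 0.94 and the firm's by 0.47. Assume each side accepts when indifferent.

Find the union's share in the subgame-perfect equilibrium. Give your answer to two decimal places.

Round 3 (the union proposes): the firm gets 39 if talks fail, so the union offers 39 and keeps 261.
Round 2 (the firm proposes): the union can get 261 next round, worth 0.94 × 261 = 245.34 now; the firm offers that and keeps 54.66.
Round 1 (the union proposes): the firm can get 54.66 next round, worth 0.47 × 54.66 = 25.6902 now, so the union offers 25.6902, keeping 274.3098.

274.31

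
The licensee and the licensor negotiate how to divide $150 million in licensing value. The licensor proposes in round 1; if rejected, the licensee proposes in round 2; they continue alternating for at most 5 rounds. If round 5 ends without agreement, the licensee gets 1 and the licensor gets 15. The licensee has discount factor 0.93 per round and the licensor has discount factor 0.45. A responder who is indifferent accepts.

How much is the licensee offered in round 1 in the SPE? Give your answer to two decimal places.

Round 5 (the licensor proposes): the licensee gets 1 if talks fail, so the licensor offers 1 and keeps 149.
Round 4 (the licensee proposes): the licensor can get 149 next round, worth 0.45 × 149 = 67.05 now. The licensee offers 67.05 and keeps 150 − 67.05 = 82.95.
Round 3 (the licensor proposes): the licensee can get 82.95 next round, worth 0.93 × 82.95 = 77.1435 now. The licensor offers 77.1435 and keeps 150 − 77.1435 = 72.8565.
Round 2 (the licensee proposes): the licensor can get 72.8565 next round, worth 0.45 × 72.8565 = 32.785425 now, so the licensee offers 32.785425, keeping 117.214575.
Round 1 (the licensor proposes): the licensee can get 117.214575 next round, worth 0.93 × 117.214575 = 109.00955475 now; the licensor offers that and keeps 40.99044525.

109.01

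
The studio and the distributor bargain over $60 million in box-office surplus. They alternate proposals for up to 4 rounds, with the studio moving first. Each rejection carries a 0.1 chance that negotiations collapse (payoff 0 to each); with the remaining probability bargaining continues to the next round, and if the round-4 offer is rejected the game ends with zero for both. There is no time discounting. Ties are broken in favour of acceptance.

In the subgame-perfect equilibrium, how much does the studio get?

10.86

By backward induction:
Round 4 (the distributor proposes): the studio will accept anything ≥ 0, so the distributor offers 0 and keeps 60.
Round 3 (the studio proposes): rejecting gives the distributor an expected 0.9 × 60 = 54; the studio offers that and keeps 6.
Round 2 (the distributor proposes): rejecting gives the studio an expected 0.9 × 6 = 5.4; the distributor offers that and keeps 54.6.
Round 1 (the studio proposes): rejecting gives the distributor an expected 0.9 × 54.6 = 49.14. The studio offers 49.14 and keeps 60 − 49.14 = 10.86.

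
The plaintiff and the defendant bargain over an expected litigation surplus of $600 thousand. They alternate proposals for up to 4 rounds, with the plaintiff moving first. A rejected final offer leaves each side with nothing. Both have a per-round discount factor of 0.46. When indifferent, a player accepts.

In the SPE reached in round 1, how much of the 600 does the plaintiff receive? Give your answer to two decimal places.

392.56

Round 4 (the defendant proposes): the plaintiff will accept anything ≥ 0, so the defendant offers 0 and keeps 600.
Round 3 (the plaintiff proposes): the defendant can get 600 next round, worth 0.46 × 600 = 276 now; the plaintiff offers that and keeps 324.
Round 2 (the defendant proposes): the plaintiff can get 324 next round, worth 0.46 × 324 = 149.04 now; the defendant offers that and keeps 450.96.
Round 1 (the plaintiff proposes): the defendant can get 450.96 next round, worth 0.46 × 450.96 = 207.4416 now; the plaintiff offers that and keeps 392.5584.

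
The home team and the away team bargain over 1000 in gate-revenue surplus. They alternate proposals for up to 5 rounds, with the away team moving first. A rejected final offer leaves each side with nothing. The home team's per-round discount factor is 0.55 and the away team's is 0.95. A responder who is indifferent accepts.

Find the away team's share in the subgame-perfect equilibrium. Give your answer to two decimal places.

Round 5 (the away team proposes): rejection yields 0 for the home team; the away team offers 0 and keeps 1000.
Round 4 (the home team proposes): the away team can get 1000 next round, worth 0.95 × 1000 = 950 now. The home team offers 950 and keeps 1000 − 950 = 50.
Round 3 (the away team proposes): the home team can get 50 next round, worth 0.55 × 50 = 27.5 now. The away team offers 27.5 and keeps 1000 − 27.5 = 972.5.
Round 2 (the home team proposes): the away team can get 972.5 next round, worth 0.95 × 972.5 = 923.875 now; the home team offers that and keeps 76.125.
Round 1 (the away team proposes): the home team can get 76.125 next round, worth 0.55 × 76.125 = 41.86875 now; the away team offers that and keeps 958.13125.

958.13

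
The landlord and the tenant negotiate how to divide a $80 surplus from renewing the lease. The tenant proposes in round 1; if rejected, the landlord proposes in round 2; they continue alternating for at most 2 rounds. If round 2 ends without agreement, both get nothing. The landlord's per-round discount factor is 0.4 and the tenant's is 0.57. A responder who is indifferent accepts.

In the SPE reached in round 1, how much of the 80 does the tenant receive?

Work backward from the last round.
Round 2 (the landlord proposes): the tenant will accept anything ≥ 0, so the landlord offers 0 and keeps 80.
Round 1 (the tenant proposes): the landlord can get 80 next round, worth 0.4 × 80 = 32 now. The tenant offers 32 and keeps 80 − 32 = 48.

48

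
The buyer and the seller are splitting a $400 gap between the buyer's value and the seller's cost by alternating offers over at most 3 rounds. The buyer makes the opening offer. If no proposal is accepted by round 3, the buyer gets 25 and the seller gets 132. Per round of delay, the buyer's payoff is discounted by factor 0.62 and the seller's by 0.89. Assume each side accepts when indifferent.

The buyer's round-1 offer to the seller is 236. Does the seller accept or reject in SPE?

Round 3 (the buyer proposes): the seller gets 132 if talks fail, so the buyer offers 132 and keeps 268.
Round 2 (the seller proposes): the buyer can get 268 next round, worth 0.62 × 268 = 166.16 now. The seller offers 166.16 and keeps 400 − 166.16 = 233.84.
So by rejecting in round 1, the seller gets 233.84 next round, worth 0.89 × 233.84 = 208.1176 now.
Offer 236 ≥ 208.1176, so the seller accepts.

Accept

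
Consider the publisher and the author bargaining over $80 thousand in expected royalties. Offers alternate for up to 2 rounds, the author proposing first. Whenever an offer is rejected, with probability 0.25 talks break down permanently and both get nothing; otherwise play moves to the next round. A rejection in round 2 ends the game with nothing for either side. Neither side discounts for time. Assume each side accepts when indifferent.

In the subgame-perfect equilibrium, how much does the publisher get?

Round 2 (the publisher proposes): rejection yields 0 for the author; the publisher offers 0 and keeps 80.
Round 1 (the author proposes): rejecting gives the publisher an expected 0.75 × 80 = 60; the author offers that and keeps 20.

60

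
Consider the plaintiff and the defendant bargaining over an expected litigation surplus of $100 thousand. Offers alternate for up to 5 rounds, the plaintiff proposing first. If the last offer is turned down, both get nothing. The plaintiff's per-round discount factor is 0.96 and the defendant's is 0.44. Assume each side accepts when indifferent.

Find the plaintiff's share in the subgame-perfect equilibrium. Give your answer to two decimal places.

97.50

Round 5 (the plaintiff proposes): rejection yields 0 for the defendant; the plaintiff offers 0 and keeps 100.
Round 4 (the defendant proposes): the plaintiff can get 100 next round, worth 0.96 × 100 = 96 now; the defendant offers that and keeps 4.
Round 3 (the plaintiff proposes): the defendant can get 4 next round, worth 0.44 × 4 = 1.76 now, so the plaintiff offers 1.76, keeping 98.24.
Round 2 (the defendant proposes): the plaintiff can get 98.24 next round, worth 0.96 × 98.24 = 94.3104 now. The defendant offers 94.3104 and keeps 100 − 94.3104 = 5.6896.
Round 1 (the plaintiff proposes): the defendant can get 5.6896 next round, worth 0.44 × 5.6896 = 2.503424 now. The plaintiff offers 2.503424 and keeps 100 − 2.503424 = 97.496576.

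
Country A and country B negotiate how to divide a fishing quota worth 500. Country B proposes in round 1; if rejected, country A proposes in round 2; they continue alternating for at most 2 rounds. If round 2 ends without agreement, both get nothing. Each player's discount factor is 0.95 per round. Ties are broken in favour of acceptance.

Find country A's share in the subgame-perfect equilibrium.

475

Round 2 (country A proposes): country B will accept anything ≥ 0, so country A offers 0 and keeps 500.
Round 1 (country B proposes): country A can get 500 next round, worth 0.95 × 500 = 475 now, so country B offers 475, keeping 25.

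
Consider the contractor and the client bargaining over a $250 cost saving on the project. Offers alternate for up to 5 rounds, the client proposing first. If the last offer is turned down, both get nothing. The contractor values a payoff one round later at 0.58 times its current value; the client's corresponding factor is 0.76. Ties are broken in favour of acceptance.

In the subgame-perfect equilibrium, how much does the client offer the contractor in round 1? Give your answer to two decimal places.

50.14

Round 5 (the client proposes): rejection yields 0 for the contractor; the client offers 0 and keeps 250.
Round 4 (the contractor proposes): the client can get 250 next round, worth 0.76 × 250 = 190 now, so the contractor offers 190, keeping 60.
Round 3 (the client proposes): the contractor can get 60 next round, worth 0.58 × 60 = 34.8 now, so the client offers 34.8, keeping 215.2.
Round 2 (the contractor proposes): the client can get 215.2 next round, worth 0.76 × 215.2 = 163.552 now. The contractor offers 163.552 and keeps 250 − 163.552 = 86.448.
Round 1 (the client proposes): the contractor can get 86.448 next round, worth 0.58 × 86.448 = 50.13984 now. The client offers 50.13984 and keeps 250 − 50.13984 = 199.86016.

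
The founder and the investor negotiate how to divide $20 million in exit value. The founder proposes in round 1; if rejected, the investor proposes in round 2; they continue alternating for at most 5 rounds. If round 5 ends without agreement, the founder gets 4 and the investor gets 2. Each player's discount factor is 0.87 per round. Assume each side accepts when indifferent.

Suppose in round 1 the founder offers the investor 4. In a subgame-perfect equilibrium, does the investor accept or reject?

Reject

Work out the investor's continuation value if the offer is rejected.
Round 5 (the founder proposes): the investor gets 2 if talks fail, so the founder offers 2 and keeps 18.
Round 4 (the investor proposes): the founder can get 18 next round, worth 0.87 × 18 = 15.66 now. The investor offers 15.66 and keeps 20 − 15.66 = 4.34.
Round 3 (the founder proposes): the investor can get 4.34 next round, worth 0.87 × 4.34 = 3.7758 now. The founder offers 3.7758 and keeps 20 − 3.7758 = 16.2242.
Round 2 (the investor proposes): the founder can get 16.2242 next round, worth 0.87 × 16.2242 = 14.115054 now, so the investor offers 14.115054, keeping 5.884946.
So by rejecting in round 1, the investor gets 5.884946 next round, worth 0.87 × 5.884946 = 5.11990302 now.
Offer 4 < 5.11990302, so the investor rejects.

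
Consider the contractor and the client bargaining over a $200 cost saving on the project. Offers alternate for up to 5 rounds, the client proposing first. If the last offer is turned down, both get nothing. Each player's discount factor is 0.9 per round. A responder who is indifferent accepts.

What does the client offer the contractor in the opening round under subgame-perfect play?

32.58

Round 5 (the client proposes): rejection yields 0 for the contractor; the client offers 0 and keeps 200.
Round 4 (the contractor proposes): the client can get 200 next round, worth 0.9 × 200 = 180 now; the contractor offers that and keeps 20.
Round 3 (the client proposes): the contractor can get 20 next round, worth 0.9 × 20 = 18 now. The client offers 18 and keeps 200 − 18 = 182.
Round 2 (the contractor proposes): the client can get 182 next round, worth 0.9 × 182 = 163.8 now. The contractor offers 163.8 and keeps 200 − 163.8 = 36.2.
Round 1 (the client proposes): the contractor can get 36.2 next round, worth 0.9 × 36.2 = 32.58 now. The client offers 32.58 and keeps 200 − 32.58 = 167.42.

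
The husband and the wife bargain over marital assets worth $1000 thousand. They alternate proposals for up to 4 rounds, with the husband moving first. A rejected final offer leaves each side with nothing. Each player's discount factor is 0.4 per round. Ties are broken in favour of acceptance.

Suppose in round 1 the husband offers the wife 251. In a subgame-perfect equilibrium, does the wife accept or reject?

Reject

Work out the wife's continuation value if the offer is rejected.
Round 4 (the wife proposes): rejection yields 0 for the husband; the wife offers 0 and keeps 1000.
Round 3 (the husband proposes): the wife can get 1000 next round, worth 0.4 × 1000 = 400 now. The husband offers 400 and keeps 1000 − 400 = 600.
Round 2 (the wife proposes): the husband can get 600 next round, worth 0.4 × 600 = 240 now. The wife offers 240 and keeps 1000 − 240 = 760.
So by rejecting in round 1, the wife gets 760 next round, worth 0.4 × 760 = 304 now.
Offer 251 < 304, so the wife rejects.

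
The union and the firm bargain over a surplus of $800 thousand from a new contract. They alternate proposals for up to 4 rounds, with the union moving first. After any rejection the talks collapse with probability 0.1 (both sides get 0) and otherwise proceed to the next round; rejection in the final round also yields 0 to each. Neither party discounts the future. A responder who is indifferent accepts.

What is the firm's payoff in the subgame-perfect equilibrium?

Round 4 (the firm proposes): rejection yields 0 for the union; the firm offers 0 and keeps 800.
Round 3 (the union proposes): rejecting gives the firm an expected 0.9 × 800 = 720; the union offers that and keeps 80.
Round 2 (the firm proposes): rejecting gives the union an expected 0.9 × 80 = 72. The firm offers 72 and keeps 800 − 72 = 728.
Round 1 (the union proposes): rejecting gives the firm an expected 0.9 × 728 = 655.2. The union offers 655.2 and keeps 800 − 655.2 = 144.8.

655.2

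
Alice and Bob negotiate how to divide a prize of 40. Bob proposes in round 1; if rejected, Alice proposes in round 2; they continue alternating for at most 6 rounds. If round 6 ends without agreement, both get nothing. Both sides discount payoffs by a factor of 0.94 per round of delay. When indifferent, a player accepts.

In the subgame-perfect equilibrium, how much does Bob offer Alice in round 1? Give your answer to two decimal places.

Work backward from the last round.
Round 6 (Alice proposes): rejection yields 0 for Bob; Alice offers 0 and keeps 40.
Round 5 (Bob proposes): Alice can get 40 next round, worth 0.94 × 40 = 37.6 now, so Bob offers 37.6, keeping 2.4.
Round 4 (Alice proposes): Bob can get 2.4 next round, worth 0.94 × 2.4 = 2.256 now; Alice offers that and keeps 37.744.
Round 3 (Bob proposes): Alice can get 37.744 next round, worth 0.94 × 37.744 = 35.47936 now. Bob offers 35.47936 and keeps 40 − 35.47936 = 4.52064.
Round 2 (Alice proposes): Bob can get 4.52064 next round, worth 0.94 × 4.52064 = 4.2494016 now; Alice offers that and keeps 35.7505984.
Round 1 (Bob proposes): Alice can get 35.7505984 next round, worth 0.94 × 35.7505984 = 33.605562496 now. Bob offers 33.605562496 and keeps 40 − 33.605562496 = 6.394437504.

33.61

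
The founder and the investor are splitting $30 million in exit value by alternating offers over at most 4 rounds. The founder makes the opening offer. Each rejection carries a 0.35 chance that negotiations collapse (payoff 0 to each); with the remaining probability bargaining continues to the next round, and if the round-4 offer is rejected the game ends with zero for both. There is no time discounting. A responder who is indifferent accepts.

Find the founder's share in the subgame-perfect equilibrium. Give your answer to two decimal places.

14.94

By backward induction:
Round 4 (the investor proposes): the founder will accept anything ≥ 0, so the investor offers 0 and keeps 30.
Round 3 (the founder proposes): rejecting gives the investor an expected 0.65 × 30 = 19.5, so the founder offers 19.5, keeping 10.5.
Round 2 (the investor proposes): rejecting gives the founder an expected 0.65 × 10.5 = 6.825; the investor offers that and keeps 23.175.
Round 1 (the founder proposes): rejecting gives the investor an expected 0.65 × 23.175 = 15.06375, so the founder offers 15.06375, keeping 14.93625.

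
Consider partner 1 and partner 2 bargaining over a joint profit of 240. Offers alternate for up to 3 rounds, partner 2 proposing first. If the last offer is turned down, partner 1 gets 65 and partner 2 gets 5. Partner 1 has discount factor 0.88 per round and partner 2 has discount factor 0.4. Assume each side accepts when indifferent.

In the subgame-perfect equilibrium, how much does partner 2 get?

Round 3 (partner 2 proposes): partner 1 gets 65 if talks fail, so partner 2 offers 65 and keeps 175.
Round 2 (partner 1 proposes): partner 2 can get 175 next round, worth 0.4 × 175 = 70 now, so partner 1 offers 70, keeping 170.
Round 1 (partner 2 proposes): partner 1 can get 170 next round, worth 0.88 × 170 = 149.6 now. Partner 2 offers 149.6 and keeps 240 − 149.6 = 90.4.

90.4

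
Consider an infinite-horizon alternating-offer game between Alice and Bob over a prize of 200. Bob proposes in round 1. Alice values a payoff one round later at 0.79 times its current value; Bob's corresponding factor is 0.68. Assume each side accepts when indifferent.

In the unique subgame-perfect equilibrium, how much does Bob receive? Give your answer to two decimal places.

90.75

When Bob proposes, Alice accepts any offer worth at least 0.79 times what Alice would get by proposing next round; and vice versa.
This gives x = 200 − 0.79y and y = 200 − 0.68x, where x and y are each side's share when it proposes.
Hence (1 − 0.79·0.68)x = 200(1 − 0.79), i.e. 0.4628·x = 42.
x ≈ 90.7519; Alice's share is 200 − x ≈ 109.2481.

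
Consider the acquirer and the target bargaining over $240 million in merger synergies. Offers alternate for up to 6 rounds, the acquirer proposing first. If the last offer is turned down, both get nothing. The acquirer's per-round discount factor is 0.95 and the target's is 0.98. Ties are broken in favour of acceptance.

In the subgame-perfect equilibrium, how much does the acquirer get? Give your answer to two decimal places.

Round 6 (the target proposes): rejection yields 0 for the acquirer; the target offers 0 and keeps 240.
Round 5 (the acquirer proposes): the target can get 240 next round, worth 0.98 × 240 = 235.2 now. The acquirer offers 235.2 and keeps 240 − 235.2 = 4.8.
Round 4 (the target proposes): the acquirer can get 4.8 next round, worth 0.95 × 4.8 = 4.56 now. The target offers 4.56 and keeps 240 − 4.56 = 235.44.
Round 3 (the acquirer proposes): the target can get 235.44 next round, worth 0.98 × 235.44 = 230.7312 now. The acquirer offers 230.7312 and keeps 240 − 230.7312 = 9.2688.
Round 2 (the target proposes): the acquirer can get 9.2688 next round, worth 0.95 × 9.2688 = 8.80536 now, so the target offers 8.80536, keeping 231.19464.
Round 1 (the acquirer proposes): the target can get 231.19464 next round, worth 0.98 × 231.19464 = 226.5707472 now; the acquirer offers that and keeps 13.4292528.

13.43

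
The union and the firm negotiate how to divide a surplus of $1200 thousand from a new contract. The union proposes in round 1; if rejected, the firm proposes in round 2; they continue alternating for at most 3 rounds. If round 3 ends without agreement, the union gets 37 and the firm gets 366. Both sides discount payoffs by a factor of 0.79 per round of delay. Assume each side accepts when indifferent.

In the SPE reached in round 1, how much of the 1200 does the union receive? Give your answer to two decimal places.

772.50

Round 3 (the union proposes): the firm gets 366 if talks fail, so the union offers 366 and keeps 834.
Round 2 (the firm proposes): the union can get 834 next round, worth 0.79 × 834 = 658.86 now, so the firm offers 658.86, keeping 541.14.
Round 1 (the union proposes): the firm can get 541.14 next round, worth 0.79 × 541.14 = 427.5006 now; the union offers that and keeps 772.4994.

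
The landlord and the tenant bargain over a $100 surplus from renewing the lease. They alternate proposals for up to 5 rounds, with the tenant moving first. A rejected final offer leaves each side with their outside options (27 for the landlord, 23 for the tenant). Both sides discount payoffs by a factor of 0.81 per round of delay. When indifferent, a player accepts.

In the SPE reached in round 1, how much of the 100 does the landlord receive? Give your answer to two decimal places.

37.11

Solve by backward induction from round 5.
Round 5 (the tenant proposes): the landlord gets 27 if talks fail, so the tenant offers 27 and keeps 73.
Round 4 (the landlord proposes): the tenant can get 73 next round, worth 0.81 × 73 = 59.13 now. The landlord offers 59.13 and keeps 100 − 59.13 = 40.87.
Round 3 (the tenant proposes): the landlord can get 40.87 next round, worth 0.81 × 40.87 = 33.1047 now; the tenant offers that and keeps 66.8953.
Round 2 (the landlord proposes): the tenant can get 66.8953 next round, worth 0.81 × 66.8953 = 54.185193 now; the landlord offers that and keeps 45.814807.
Round 1 (the tenant proposes): the landlord can get 45.814807 next round, worth 0.81 × 45.814807 = 37.10999367 now, so the tenant offers 37.10999367, keeping 62.89000633.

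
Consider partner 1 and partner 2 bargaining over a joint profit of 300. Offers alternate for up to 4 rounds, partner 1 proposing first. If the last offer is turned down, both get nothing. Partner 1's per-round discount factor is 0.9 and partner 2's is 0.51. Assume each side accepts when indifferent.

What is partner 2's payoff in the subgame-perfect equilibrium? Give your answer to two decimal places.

Round 4 (partner 2 proposes): partner 1 will accept anything ≥ 0, so partner 2 offers 0 and keeps 300.
Round 3 (partner 1 proposes): partner 2 can get 300 next round, worth 0.51 × 300 = 153 now. Partner 1 offers 153 and keeps 300 − 153 = 147.
Round 2 (partner 2 proposes): partner 1 can get 147 next round, worth 0.9 × 147 = 132.3 now. Partner 2 offers 132.3 and keeps 300 − 132.3 = 167.7.
Round 1 (partner 1 proposes): partner 2 can get 167.7 next round, worth 0.51 × 167.7 = 85.527 now; partner 1 offers that and keeps 214.473.

85.53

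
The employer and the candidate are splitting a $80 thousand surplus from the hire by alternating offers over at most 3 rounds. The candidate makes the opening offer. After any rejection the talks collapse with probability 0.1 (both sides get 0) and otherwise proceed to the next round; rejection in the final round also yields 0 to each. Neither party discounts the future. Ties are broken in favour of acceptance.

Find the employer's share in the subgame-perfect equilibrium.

Round 3 (the candidate proposes): rejection yields 0 for the employer; the candidate offers 0 and keeps 80.
Round 2 (the employer proposes): rejecting gives the candidate an expected 0.9 × 80 = 72. The employer offers 72 and keeps 80 − 72 = 8.
Round 1 (the candidate proposes): rejecting gives the employer an expected 0.9 × 8 = 7.2; the candidate offers that and keeps 72.8.

7.2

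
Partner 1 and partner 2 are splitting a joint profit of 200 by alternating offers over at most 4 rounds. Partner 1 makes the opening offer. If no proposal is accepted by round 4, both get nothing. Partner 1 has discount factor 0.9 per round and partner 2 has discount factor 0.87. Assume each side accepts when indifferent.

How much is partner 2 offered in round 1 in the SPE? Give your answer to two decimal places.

Work backward from the last round.
Round 4 (partner 2 proposes): partner 1 will accept anything ≥ 0, so partner 2 offers 0 and keeps 200.
Round 3 (partner 1 proposes): partner 2 can get 200 next round, worth 0.87 × 200 = 174 now; partner 1 offers that and keeps 26.
Round 2 (partner 2 proposes): partner 1 can get 26 next round, worth 0.9 × 26 = 23.4 now, so partner 2 offers 23.4, keeping 176.6.
Round 1 (partner 1 proposes): partner 2 can get 176.6 next round, worth 0.87 × 176.6 = 153.642 now; partner 1 offers that and keeps 46.358.

153.64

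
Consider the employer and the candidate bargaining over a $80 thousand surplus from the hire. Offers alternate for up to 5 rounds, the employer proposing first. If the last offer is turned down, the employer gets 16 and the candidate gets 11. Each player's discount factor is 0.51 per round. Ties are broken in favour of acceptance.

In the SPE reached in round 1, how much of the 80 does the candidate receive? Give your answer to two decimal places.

By backward induction:
Round 5 (the employer proposes): the candidate gets 11 if talks fail, so the employer offers 11 and keeps 69.
Round 4 (the candidate proposes): the employer can get 69 next round, worth 0.51 × 69 = 35.19 now; the candidate offers that and keeps 44.81.
Round 3 (the employer proposes): the candidate can get 44.81 next round, worth 0.51 × 44.81 = 22.8531 now; the employer offers that and keeps 57.1469.
Round 2 (the candidate proposes): the employer can get 57.1469 next round, worth 0.51 × 57.1469 = 29.144919 now. The candidate offers 29.144919 and keeps 80 − 29.144919 = 50.855081.
Round 1 (the employer proposes): the candidate can get 50.855081 next round, worth 0.51 × 50.855081 = 25.93609131 now. The employer offers 25.93609131 and keeps 80 − 25.93609131 = 54.06390869.

25.94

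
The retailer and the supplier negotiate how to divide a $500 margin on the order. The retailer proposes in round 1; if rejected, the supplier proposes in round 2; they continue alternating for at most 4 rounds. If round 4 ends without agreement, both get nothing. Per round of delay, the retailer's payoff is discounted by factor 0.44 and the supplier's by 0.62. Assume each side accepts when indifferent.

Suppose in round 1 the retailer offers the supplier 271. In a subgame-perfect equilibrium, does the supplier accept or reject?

Accept

Round 4 (the supplier proposes): the retailer will accept anything ≥ 0, so the supplier offers 0 and keeps 500.
Round 3 (the retailer proposes): the supplier can get 500 next round, worth 0.62 × 500 = 310 now. The retailer offers 310 and keeps 500 − 310 = 190.
Round 2 (the supplier proposes): the retailer can get 190 next round, worth 0.44 × 190 = 83.6 now; the supplier offers that and keeps 416.4.
So by rejecting in round 1, the supplier gets 416.4 next round, worth 0.62 × 416.4 = 258.168 now.
Offer 271 ≥ 258.168, so the supplier accepts.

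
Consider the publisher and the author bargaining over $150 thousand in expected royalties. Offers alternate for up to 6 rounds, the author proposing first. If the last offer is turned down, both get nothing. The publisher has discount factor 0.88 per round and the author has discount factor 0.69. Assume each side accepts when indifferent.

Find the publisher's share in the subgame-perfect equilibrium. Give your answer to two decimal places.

114.43

By backward induction:
Round 6 (the publisher proposes): the author will accept anything ≥ 0, so the publisher offers 0 and keeps 150.
Round 5 (the author proposes): the publisher can get 150 next round, worth 0.88 × 150 = 132 now; the author offers that and keeps 18.
Round 4 (the publisher proposes): the author can get 18 next round, worth 0.69 × 18 = 12.42 now; the publisher offers that and keeps 137.58.
Round 3 (the author proposes): the publisher can get 137.58 next round, worth 0.88 × 137.58 = 121.0704 now. The author offers 121.0704 and keeps 150 − 121.0704 = 28.9296.
Round 2 (the publisher proposes): the author can get 28.9296 next round, worth 0.69 × 28.9296 = 19.961424 now, so the publisher offers 19.961424, keeping 130.038576.
Round 1 (the author proposes): the publisher can get 130.038576 next round, worth 0.88 × 130.038576 = 114.43394688 now; the author offers that and keeps 35.56605312.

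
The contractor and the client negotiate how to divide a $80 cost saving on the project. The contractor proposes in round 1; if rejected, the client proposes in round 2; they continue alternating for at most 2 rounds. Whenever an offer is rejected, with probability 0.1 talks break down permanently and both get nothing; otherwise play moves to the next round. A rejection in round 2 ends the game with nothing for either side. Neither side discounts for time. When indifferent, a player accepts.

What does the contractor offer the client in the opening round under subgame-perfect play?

72

By backward induction:
Round 2 (the client proposes): rejection yields 0 for the contractor; the client offers 0 and keeps 80.
Round 1 (the contractor proposes): rejecting gives the client an expected 0.9 × 80 = 72, so the contractor offers 72, keeping 8.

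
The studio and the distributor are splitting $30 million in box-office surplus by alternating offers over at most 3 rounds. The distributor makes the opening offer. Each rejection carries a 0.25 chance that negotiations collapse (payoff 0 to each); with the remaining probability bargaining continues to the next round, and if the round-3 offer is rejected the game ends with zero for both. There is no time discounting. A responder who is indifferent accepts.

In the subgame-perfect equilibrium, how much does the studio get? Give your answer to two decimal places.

Round 3 (the distributor proposes): rejection yields 0 for the studio; the distributor offers 0 and keeps 30.
Round 2 (the studio proposes): rejecting gives the distributor an expected 0.75 × 30 = 22.5; the studio offers that and keeps 7.5.
Round 1 (the distributor proposes): rejecting gives the studio an expected 0.75 × 7.5 = 5.625. The distributor offers 5.625 and keeps 30 − 5.625 = 24.375.

5.63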